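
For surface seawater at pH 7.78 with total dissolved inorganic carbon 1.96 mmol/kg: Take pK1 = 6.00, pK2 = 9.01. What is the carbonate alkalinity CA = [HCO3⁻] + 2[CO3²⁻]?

CA = [HCO3⁻] + 2[CO3²⁻] = (α₁ + 2α₂)·DIC
At pH 7.78: [H⁺]/K1 = 10^-1.78 = 0.016596, K2/[H⁺] = 10^-1.23 = 0.058884
α₁ = 1/(1 + 0.016596 + 0.058884) = 1/1.0755 = 0.9298; α₂ = α₁·K2/[H⁺] = 0.05475
α₁ + 2α₂ = 1.0393
CA = 1.0393 × 1.96 = 2.04 mmol/kg

CA = 2.04 mmol/kg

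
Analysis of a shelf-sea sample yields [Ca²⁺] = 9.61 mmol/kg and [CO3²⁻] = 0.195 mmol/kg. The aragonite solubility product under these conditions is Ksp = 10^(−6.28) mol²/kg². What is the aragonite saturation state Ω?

Ksp = 10^(−6.28) = 5.248×10^-7
Ω = [Ca²⁺][CO3²⁻]/Ksp = (9.61×10^-3)(0.195×10^-3) / 5.248×10^-7 = 3.57

Ω = 3.57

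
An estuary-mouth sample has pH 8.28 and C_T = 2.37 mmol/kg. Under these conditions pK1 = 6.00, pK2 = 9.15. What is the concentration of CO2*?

α₀ = 1 / (1 + K1/[H⁺] + K1K2/[H⁺]²) = 1 / (1 + 10^+2.28 + 10^+1.41)
   = 1 / (1 + 190.55 + 25.704) = 1/217.25 = 0.004603
[CO2*] = α₀ × DIC = 0.004603 × 2.37 = 0.0109 mmol/kg = 10.9 μmol/kg

[CO2*] = 10.9 μmol/kg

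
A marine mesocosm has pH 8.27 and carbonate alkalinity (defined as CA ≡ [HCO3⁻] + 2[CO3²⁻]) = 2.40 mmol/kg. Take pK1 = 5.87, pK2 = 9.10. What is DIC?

DIC = 2.13 mmol/kg

CA = [HCO3⁻] + 2[CO3²⁻] = (α₁ + 2α₂)·DIC
At pH 8.27: [H⁺]/K1 = 10^-2.40 = 0.0039811, K2/[H⁺] = 10^-0.83 = 0.14791
α₁ = 1/(1 + 0.0039811 + 0.14791) = 1/1.1519 = 0.8681; α₂ = α₁·K2/[H⁺] = 0.1284
α₁ + 2α₂ = 1.1250
DIC = CA / (α₁ + 2α₂) = 2.40 / 1.1250 = 2.13 mmol/kg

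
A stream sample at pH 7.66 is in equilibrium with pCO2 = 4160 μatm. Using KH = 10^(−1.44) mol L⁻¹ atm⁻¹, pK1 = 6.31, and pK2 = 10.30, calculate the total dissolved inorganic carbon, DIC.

[CO2*] = KH · pCO2 = 10^(−1.44) × 4160×10^-6 = 1.510×10^-4 mol/L
α₀ = 1/(1 + K1/[H⁺] + K1K2/[H⁺]²) = 1/(1 + 10^+1.35 + 10^-1.29) = 0.04266
DIC = [CO2*]/α₀ = 1.510×10^-4 / 0.04266 = 3.54 mmol/L

DIC = 3.54 mmol/L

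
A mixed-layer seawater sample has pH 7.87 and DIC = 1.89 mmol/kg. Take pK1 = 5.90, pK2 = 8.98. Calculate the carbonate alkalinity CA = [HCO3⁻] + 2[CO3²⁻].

CA = 2.01 mmol/kg

CA = [HCO3⁻] + 2[CO3²⁻] = (α₁ + 2α₂)·DIC
At pH 7.87: [H⁺]/K1 = 10^-1.97 = 0.010715, K2/[H⁺] = 10^-1.11 = 0.077625
α₁ = 1/(1 + 0.010715 + 0.077625) = 1/1.0883 = 0.9188; α₂ = α₁·K2/[H⁺] = 0.07132
α₁ + 2α₂ = 1.0615
CA = 1.0615 × 1.89 = 2.01 mmol/kg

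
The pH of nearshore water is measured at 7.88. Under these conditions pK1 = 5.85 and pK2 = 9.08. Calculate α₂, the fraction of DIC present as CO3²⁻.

α₂ = 1 / (1 + [H⁺]/K2 + [H⁺]²/(K1K2)) = 1 / (1 + 10^+1.20 + 10^-0.83)
   = 1 / (1 + 15.849 + 0.14791) = 1/16.997 = 0.05883

α₂ = 0.0588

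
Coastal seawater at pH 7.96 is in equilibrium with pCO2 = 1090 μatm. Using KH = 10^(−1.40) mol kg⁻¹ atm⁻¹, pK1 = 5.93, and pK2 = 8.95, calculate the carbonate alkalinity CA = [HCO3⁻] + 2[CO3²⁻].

CA = 5.60 mmol/kg

[CO2*] = KH · pCO2 = 10^(−1.40) × 1090×10^-6 = 4.339×10^-5 mol/kg
α₀ = 1/(1 + K1/[H⁺] + K1K2/[H⁺]²) = 1/(1 + 10^+2.03 + 10^+1.04) = 0.008395
DIC = [CO2*]/α₀ = 4.339×10^-5 / 0.008395 = 5.169 mmol/kg
CA = (α₁ + 2α₂)·DIC = (0.8996 + 2×0.09205) × 5.169 = 5.60 mmol/kg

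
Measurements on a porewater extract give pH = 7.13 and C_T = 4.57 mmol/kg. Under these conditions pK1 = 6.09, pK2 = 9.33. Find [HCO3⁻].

[HCO3⁻] = 4.16 mmol/kg

α₁ = 1 / (1 + [H⁺]/K1 + K2/[H⁺]) = 1 / (1 + 10^-1.04 + 10^-2.20)
   = 1 / (1 + 0.091201 + 0.0063096) = 1/1.0975 = 0.9112
[HCO3⁻] = α₁ × DIC = 0.9112 × 4.57 = 4.16 mmol/kg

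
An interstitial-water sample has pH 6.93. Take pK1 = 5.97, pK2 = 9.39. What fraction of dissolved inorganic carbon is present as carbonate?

α₂ = 0.00312

α₂ = 1 / (1 + [H⁺]/K2 + [H⁺]²/(K1K2)) = 1 / (1 + 10^+2.46 + 10^+1.50)
   = 1 / (1 + 288.40 + 31.623) = 1/321.03 = 0.003115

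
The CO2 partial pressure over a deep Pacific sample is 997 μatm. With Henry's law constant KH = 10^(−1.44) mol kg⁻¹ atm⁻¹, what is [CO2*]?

[CO2*] = 36.2 μmol/kg

KH = 10^(−1.44) = 3.631×10^-2 mol kg⁻¹ atm⁻¹
[CO2*] = KH · pCO2 = 3.631×10^-2 × 997×10^-6 atm = 3.62×10^-5 mol/kg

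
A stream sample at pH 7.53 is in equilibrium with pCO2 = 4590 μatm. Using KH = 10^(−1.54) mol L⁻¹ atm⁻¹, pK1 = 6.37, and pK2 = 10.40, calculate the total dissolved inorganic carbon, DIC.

[CO2*] = KH · pCO2 = 10^(−1.54) × 4590×10^-6 = 1.324×10^-4 mol/L
α₀ = 1/(1 + K1/[H⁺] + K1K2/[H⁺]²) = 1/(1 + 10^+1.16 + 10^-1.71) = 0.06462
DIC = [CO2*]/α₀ = 1.324×10^-4 / 0.06462 = 2.05 mmol/L

DIC = 2.05 mmol/L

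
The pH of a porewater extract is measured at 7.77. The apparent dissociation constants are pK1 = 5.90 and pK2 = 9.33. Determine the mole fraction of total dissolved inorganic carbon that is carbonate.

α₂ = 1 / (1 + [H⁺]/K2 + [H⁺]²/(K1K2)) = 1 / (1 + 10^+1.56 + 10^-0.31)
   = 1 / (1 + 36.308 + 0.48978) = 1/37.798 = 0.02646

α₂ = 0.0265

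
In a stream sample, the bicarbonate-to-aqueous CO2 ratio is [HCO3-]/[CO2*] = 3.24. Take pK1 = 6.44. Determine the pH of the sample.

pH = 6.95

From K1 = [H⁺][HCO3-]/[CO2*]:  pH = pK1 + log₁₀([HCO3-]/[CO2*])
log₁₀(3.24) = +0.511
pH = 6.44 + (+0.511) = 6.95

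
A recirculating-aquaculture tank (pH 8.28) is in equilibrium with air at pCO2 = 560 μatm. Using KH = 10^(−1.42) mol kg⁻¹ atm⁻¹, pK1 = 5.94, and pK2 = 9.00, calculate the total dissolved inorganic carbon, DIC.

[CO2*] = KH · pCO2 = 10^(−1.42) × 560×10^-6 = 2.129×10^-5 mol/kg
α₀ = 1/(1 + K1/[H⁺] + K1K2/[H⁺]²) = 1/(1 + 10^+2.34 + 10^+1.62) = 0.003825
DIC = [CO2*]/α₀ = 2.129×10^-5 / 0.003825 = 5.57 mmol/kg

DIC = 5.57 mmol/kg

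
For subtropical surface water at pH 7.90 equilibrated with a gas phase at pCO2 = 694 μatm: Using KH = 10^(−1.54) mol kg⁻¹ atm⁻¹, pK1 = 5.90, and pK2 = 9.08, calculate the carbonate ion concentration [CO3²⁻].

[CO3²⁻] = 0.132 mmol/kg

[CO2*] = KH · pCO2 = 10^(−1.54) × 694×10^-6 = 2.002×10^-5 mol/kg
α₀ = 1/(1 + K1/[H⁺] + K1K2/[H⁺]²) = 1/(1 + 10^+2.00 + 10^+0.82) = 0.009293
DIC = [CO2*]/α₀ = 2.002×10^-5 / 0.009293 = 2.154 mmol/kg
[CO3²⁻] = α₂·DIC; α₂ = 0.06140, so [CO3²⁻] = 0.06140 × 2.154 = 0.132 mmol/kg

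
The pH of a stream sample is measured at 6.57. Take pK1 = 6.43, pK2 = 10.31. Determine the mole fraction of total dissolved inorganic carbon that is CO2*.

α₀ = 1 / (1 + K1/[H⁺] + K1K2/[H⁺]²) = 1 / (1 + 10^+0.14 + 10^-3.60)
   = 1 / (1 + 1.3804 + 0.00025119) = 1/2.3806 = 0.4201

α₀ = 0.420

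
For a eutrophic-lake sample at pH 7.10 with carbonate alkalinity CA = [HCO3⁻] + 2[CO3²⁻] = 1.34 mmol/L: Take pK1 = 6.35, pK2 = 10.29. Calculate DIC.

DIC = 1.58 mmol/L

CA = [HCO3⁻] + 2[CO3²⁻] = (α₁ + 2α₂)·DIC
At pH 7.10: [H⁺]/K1 = 10^-0.75 = 0.17783, K2/[H⁺] = 10^-3.19 = 0.00064565
α₁ = 1/(1 + 0.17783 + 0.00064565) = 1/1.1785 = 0.8486; α₂ = α₁·K2/[H⁺] = 0.0005479
α₁ + 2α₂ = 0.8497
DIC = CA / (α₁ + 2α₂) = 1.34 / 0.8497 = 1.58 mmol/L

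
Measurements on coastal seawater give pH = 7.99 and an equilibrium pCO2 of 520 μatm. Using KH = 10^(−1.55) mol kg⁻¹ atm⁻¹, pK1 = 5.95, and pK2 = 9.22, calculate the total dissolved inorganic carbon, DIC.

DIC = 1.72 mmol/kg

[CO2*] = KH · pCO2 = 10^(−1.55) × 520×10^-6 = 1.466×10^-5 mol/kg
α₀ = 1/(1 + K1/[H⁺] + K1K2/[H⁺]²) = 1/(1 + 10^+2.04 + 10^+0.81) = 0.008539
DIC = [CO2*]/α₀ = 1.466×10^-5 / 0.008539 = 1.72 mmol/kg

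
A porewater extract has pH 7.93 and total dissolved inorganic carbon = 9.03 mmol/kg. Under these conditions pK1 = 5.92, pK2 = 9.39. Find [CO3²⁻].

α₂ = 1 / (1 + [H⁺]/K2 + [H⁺]²/(K1K2)) = 1 / (1 + 10^+1.46 + 10^-0.55)
   = 1 / (1 + 28.840 + 0.28184) = 1/30.122 = 0.03320
[CO3²⁻] = α₂ × DIC = 0.03320 × 9.03 = 0.300 mmol/kg

[CO3²⁻] = 0.300 mmol/kg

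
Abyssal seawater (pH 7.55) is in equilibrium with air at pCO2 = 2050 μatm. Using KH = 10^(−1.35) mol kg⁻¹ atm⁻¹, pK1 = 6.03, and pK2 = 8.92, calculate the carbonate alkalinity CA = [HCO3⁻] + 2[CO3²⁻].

[CO2*] = KH · pCO2 = 10^(−1.35) × 2050×10^-6 = 9.157×10^-5 mol/kg
α₀ = 1/(1 + K1/[H⁺] + K1K2/[H⁺]²) = 1/(1 + 10^+1.52 + 10^+0.15) = 0.02815
DIC = [CO2*]/α₀ = 9.157×10^-5 / 0.02815 = 3.253 mmol/kg
CA = (α₁ + 2α₂)·DIC = (0.9321 + 2×0.03976) × 3.253 = 3.29 mmol/kg

CA = 3.29 mmol/kg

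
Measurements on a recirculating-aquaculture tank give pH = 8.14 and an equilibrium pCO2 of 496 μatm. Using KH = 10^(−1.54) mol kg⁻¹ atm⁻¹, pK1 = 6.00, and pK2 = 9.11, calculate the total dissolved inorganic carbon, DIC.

[CO2*] = KH · pCO2 = 10^(−1.54) × 496×10^-6 = 1.430×10^-5 mol/kg
α₀ = 1/(1 + K1/[H⁺] + K1K2/[H⁺]²) = 1/(1 + 10^+2.14 + 10^+1.17) = 0.006501
DIC = [CO2*]/α₀ = 1.430×10^-5 / 0.006501 = 2.20 mmol/kg

DIC = 2.20 mmol/kg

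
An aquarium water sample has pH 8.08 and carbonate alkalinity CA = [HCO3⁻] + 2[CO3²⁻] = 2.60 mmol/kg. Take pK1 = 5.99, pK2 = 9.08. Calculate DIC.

CA = [HCO3⁻] + 2[CO3²⁻] = (α₁ + 2α₂)·DIC
At pH 8.08: [H⁺]/K1 = 10^-2.09 = 0.0081283, K2/[H⁺] = 10^-1.00 = 0.10000
α₁ = 1/(1 + 0.0081283 + 0.10000) = 1/1.1081 = 0.9024; α₂ = α₁·K2/[H⁺] = 0.09024
α₁ + 2α₂ = 1.0829
DIC = CA / (α₁ + 2α₂) = 2.60 / 1.0829 = 2.40 mmol/kg

DIC = 2.40 mmol/kg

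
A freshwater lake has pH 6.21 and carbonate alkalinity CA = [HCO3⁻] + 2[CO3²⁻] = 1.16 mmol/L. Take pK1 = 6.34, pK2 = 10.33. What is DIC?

DIC = 2.72 mmol/L

CA = [HCO3⁻] + 2[CO3²⁻] = (α₁ + 2α₂)·DIC
At pH 6.21: [H⁺]/K1 = 10^0.13 = 1.3490, K2/[H⁺] = 10^-4.12 = 7.5858×10^-5
α₁ = 1/(1 + 1.3490 + 7.5858×10^-5) = 1/2.3490 = 0.4257; α₂ = α₁·K2/[H⁺] = 3.229×10^-5
α₁ + 2α₂ = 0.4258
DIC = CA / (α₁ + 2α₂) = 1.16 / 0.4258 = 2.72 mmol/L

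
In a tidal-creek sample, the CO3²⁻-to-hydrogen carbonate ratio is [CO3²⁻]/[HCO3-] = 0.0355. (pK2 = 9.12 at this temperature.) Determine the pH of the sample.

From K2 = [H⁺][CO3²⁻]/[HCO3-]:  pH = pK2 + log₁₀([CO3²⁻]/[HCO3-])
log₁₀(0.0355) = -1.450
pH = 9.12 + (-1.450) = 7.67

pH = 7.67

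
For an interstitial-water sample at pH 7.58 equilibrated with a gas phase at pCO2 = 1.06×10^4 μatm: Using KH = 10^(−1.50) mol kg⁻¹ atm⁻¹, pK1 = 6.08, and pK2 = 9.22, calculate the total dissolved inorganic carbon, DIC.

[CO2*] = KH · pCO2 = 10^(−1.50) × 1.06×10^4×10^-6 = 3.352×10^-4 mol/kg
α₀ = 1/(1 + K1/[H⁺] + K1K2/[H⁺]²) = 1/(1 + 10^+1.50 + 10^-0.14) = 0.02999
DIC = [CO2*]/α₀ = 3.352×10^-4 / 0.02999 = 11.2 mmol/kg

DIC = 11.2 mmol/kg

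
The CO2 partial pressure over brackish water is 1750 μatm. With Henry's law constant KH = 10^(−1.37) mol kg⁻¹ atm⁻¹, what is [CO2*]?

KH = 10^(−1.37) = 4.266×10^-2 mol kg⁻¹ atm⁻¹
[CO2*] = KH · pCO2 = 4.266×10^-2 × 1750×10^-6 atm = 7.47×10^-5 mol/kg

[CO2*] = 74.7 μmol/kg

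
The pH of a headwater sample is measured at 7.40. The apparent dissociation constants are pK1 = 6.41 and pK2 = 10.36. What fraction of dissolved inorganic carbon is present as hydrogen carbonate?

α₁ = 0.906

α₁ = 1 / (1 + [H⁺]/K1 + K2/[H⁺]) = 1 / (1 + 10^-0.99 + 10^-2.96)
   = 1 / (1 + 0.10233 + 0.0010965) = 1/1.1034 = 0.9063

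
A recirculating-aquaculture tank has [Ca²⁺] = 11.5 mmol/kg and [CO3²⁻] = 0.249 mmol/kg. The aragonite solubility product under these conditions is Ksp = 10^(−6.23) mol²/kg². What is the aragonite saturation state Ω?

Ω = 4.86

Ksp = 10^(−6.23) = 5.888×10^-7
Ω = [Ca²⁺][CO3²⁻]/Ksp = (11.5×10^-3)(0.249×10^-3) / 5.888×10^-7 = 4.86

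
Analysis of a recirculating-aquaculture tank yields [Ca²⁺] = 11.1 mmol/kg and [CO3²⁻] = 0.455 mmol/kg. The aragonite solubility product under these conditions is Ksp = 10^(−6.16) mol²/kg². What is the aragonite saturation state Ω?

Ksp = 10^(−6.16) = 6.918×10^-7
Ω = [Ca²⁺][CO3²⁻]/Ksp = (11.1×10^-3)(0.455×10^-3) / 6.918×10^-7 = 7.30

Ω = 7.30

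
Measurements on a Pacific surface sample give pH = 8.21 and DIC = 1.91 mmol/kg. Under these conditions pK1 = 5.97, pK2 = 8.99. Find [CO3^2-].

α₂ = 1 / (1 + [H⁺]/K2 + [H⁺]²/(K1K2)) = 1 / (1 + 10^+0.78 + 10^-1.46)
   = 1 / (1 + 6.0256 + 0.034674) = 1/7.0603 = 0.1416
[CO3²⁻] = α₂ × DIC = 0.1416 × 1.91 = 0.271 mmol/kg

[CO3²⁻] = 0.271 mmol/kg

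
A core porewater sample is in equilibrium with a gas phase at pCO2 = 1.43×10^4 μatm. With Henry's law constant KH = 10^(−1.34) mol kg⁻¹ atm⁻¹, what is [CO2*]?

KH = 10^(−1.34) = 4.571×10^-2 mol kg⁻¹ atm⁻¹
[CO2*] = KH · pCO2 = 4.571×10^-2 × 1.43×10^4×10^-6 atm = 6.54×10^-4 mol/kg

[CO2*] = 654 μmol/kg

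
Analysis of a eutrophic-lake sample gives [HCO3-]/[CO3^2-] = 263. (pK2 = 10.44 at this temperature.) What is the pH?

pH = 8.02

From K2 = [H⁺][CO3^2-]/[HCO3-]:  pH = pK2 − log₁₀([HCO3-]/[CO3^2-])
log₁₀(263) = +2.420
pH = 10.44 − (+2.420) = 8.02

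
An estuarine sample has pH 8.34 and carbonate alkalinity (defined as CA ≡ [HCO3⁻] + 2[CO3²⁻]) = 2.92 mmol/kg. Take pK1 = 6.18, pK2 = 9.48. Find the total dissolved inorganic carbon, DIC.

CA = [HCO3⁻] + 2[CO3²⁻] = (α₁ + 2α₂)·DIC
At pH 8.34: [H⁺]/K1 = 10^-2.16 = 0.0069183, K2/[H⁺] = 10^-1.14 = 0.072444
α₁ = 1/(1 + 0.0069183 + 0.072444) = 1/1.0794 = 0.9265; α₂ = α₁·K2/[H⁺] = 0.06712
α₁ + 2α₂ = 1.0607
DIC = CA / (α₁ + 2α₂) = 2.92 / 1.0607 = 2.75 mmol/kg

DIC = 2.75 mmol/kg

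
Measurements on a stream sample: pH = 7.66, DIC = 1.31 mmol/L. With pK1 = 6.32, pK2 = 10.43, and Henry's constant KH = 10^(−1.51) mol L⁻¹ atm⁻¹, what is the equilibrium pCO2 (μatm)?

pCO2 = 1850 μatm

α₀ = 1 / (1 + K1/[H⁺] + K1K2/[H⁺]²) = 1 / (1 + 10^+1.34 + 10^-1.43)
   = 1 / (1 + 21.878 + 0.037154) = 1/22.915 = 0.04364
[CO2*] = α₀ × DIC = 0.04364 × 1.31 = 0.05717 mmol/L
pCO2 = [CO2*]/KH = 5.717×10^-5 / 3.090×10^-2 = 1850 μatm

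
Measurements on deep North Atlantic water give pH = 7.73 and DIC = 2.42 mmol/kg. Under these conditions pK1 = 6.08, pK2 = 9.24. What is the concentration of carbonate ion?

α₂ = 1 / (1 + [H⁺]/K2 + [H⁺]²/(K1K2)) = 1 / (1 + 10^+1.51 + 10^-0.14)
   = 1 / (1 + 32.359 + 0.72444) = 1/34.084 = 0.02934
[CO3²⁻] = α₂ × DIC = 0.02934 × 2.42 = 0.0710 mmol/kg

[CO3²⁻] = 0.0710 mmol/kg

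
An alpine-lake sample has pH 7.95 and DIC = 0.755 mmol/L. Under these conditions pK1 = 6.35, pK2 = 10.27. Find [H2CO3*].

α₀ = 1 / (1 + K1/[H⁺] + K1K2/[H⁺]²) = 1 / (1 + 10^+1.60 + 10^-0.72)
   = 1 / (1 + 39.811 + 0.19055) = 1/41.001 = 0.02439
[CO2*] = α₀ × DIC = 0.02439 × 0.755 = 0.0184 mmol/L = 18.4 μmol/L

[CO2*] = 18.4 μmol/L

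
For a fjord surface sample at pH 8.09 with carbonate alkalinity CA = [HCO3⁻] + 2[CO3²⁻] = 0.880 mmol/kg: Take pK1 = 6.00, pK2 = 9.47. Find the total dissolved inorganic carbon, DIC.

DIC = 0.853 mmol/kg

CA = [HCO3⁻] + 2[CO3²⁻] = (α₁ + 2α₂)·DIC
At pH 8.09: [H⁺]/K1 = 10^-2.09 = 0.0081283, K2/[H⁺] = 10^-1.38 = 0.041687
α₁ = 1/(1 + 0.0081283 + 0.041687) = 1/1.0498 = 0.9525; α₂ = α₁·K2/[H⁺] = 0.03971
α₁ + 2α₂ = 1.0320
DIC = CA / (α₁ + 2α₂) = 0.880 / 1.0320 = 0.853 mmol/kg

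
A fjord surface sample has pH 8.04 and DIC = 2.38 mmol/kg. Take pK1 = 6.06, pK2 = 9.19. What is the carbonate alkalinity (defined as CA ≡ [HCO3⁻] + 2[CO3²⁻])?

CA = 2.51 mmol/kg

CA = [HCO3⁻] + 2[CO3²⁻] = (α₁ + 2α₂)·DIC
At pH 8.04: [H⁺]/K1 = 10^-1.98 = 0.010471, K2/[H⁺] = 10^-1.15 = 0.070795
α₁ = 1/(1 + 0.010471 + 0.070795) = 1/1.0813 = 0.9248; α₂ = α₁·K2/[H⁺] = 0.06547
α₁ + 2α₂ = 1.0558
CA = 1.0558 × 2.38 = 2.51 mmol/kg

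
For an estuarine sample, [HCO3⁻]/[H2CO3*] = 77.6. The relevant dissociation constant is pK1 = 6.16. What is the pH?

pH = 8.05

From K1 = [H⁺][HCO3⁻]/[H2CO3*]:  pH = pK1 + log₁₀([HCO3⁻]/[H2CO3*])
log₁₀(77.6) = +1.890
pH = 6.16 + (+1.890) = 8.05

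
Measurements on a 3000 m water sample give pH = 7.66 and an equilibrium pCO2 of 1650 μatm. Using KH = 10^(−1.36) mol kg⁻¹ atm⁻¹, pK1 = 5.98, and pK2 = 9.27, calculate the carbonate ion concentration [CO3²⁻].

[CO2*] = KH · pCO2 = 10^(−1.36) × 1650×10^-6 = 7.203×10^-5 mol/kg
α₀ = 1/(1 + K1/[H⁺] + K1K2/[H⁺]²) = 1/(1 + 10^+1.68 + 10^+0.07) = 0.01998
DIC = [CO2*]/α₀ = 7.203×10^-5 / 0.01998 = 3.604 mmol/kg
[CO3²⁻] = α₂·DIC; α₂ = 0.02348, so [CO3²⁻] = 0.02348 × 3.604 = 0.0846 mmol/kg

[CO3²⁻] = 0.0846 mmol/kg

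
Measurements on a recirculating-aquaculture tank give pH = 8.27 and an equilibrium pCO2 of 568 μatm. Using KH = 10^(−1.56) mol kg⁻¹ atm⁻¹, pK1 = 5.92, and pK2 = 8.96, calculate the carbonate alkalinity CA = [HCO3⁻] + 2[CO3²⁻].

[CO2*] = KH · pCO2 = 10^(−1.56) × 568×10^-6 = 1.564×10^-5 mol/kg
α₀ = 1/(1 + K1/[H⁺] + K1K2/[H⁺]²) = 1/(1 + 10^+2.35 + 10^+1.66) = 0.003696
DIC = [CO2*]/α₀ = 1.564×10^-5 / 0.003696 = 4.233 mmol/kg
CA = (α₁ + 2α₂)·DIC = (0.8274 + 2×0.1689) × 4.233 = 4.93 mmol/kg

CA = 4.93 mmol/kg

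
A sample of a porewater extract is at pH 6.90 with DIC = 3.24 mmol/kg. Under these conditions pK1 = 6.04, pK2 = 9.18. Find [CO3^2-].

α₂ = 1 / (1 + [H⁺]/K2 + [H⁺]²/(K1K2)) = 1 / (1 + 10^+2.28 + 10^+1.42)
   = 1 / (1 + 190.55 + 26.303) = 1/217.85 = 0.004590
[CO3²⁻] = α₂ × DIC = 0.004590 × 3.24 = 0.0149 mmol/kg = 14.9 μmol/kg

[CO3²⁻] = 14.9 μmol/kg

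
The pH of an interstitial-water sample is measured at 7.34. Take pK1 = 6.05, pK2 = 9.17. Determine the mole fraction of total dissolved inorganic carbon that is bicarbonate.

α₁ = 0.938

α₁ = 1 / (1 + [H⁺]/K1 + K2/[H⁺]) = 1 / (1 + 10^-1.29 + 10^-1.83)
   = 1 / (1 + 0.051286 + 0.014791) = 1/1.0661 = 0.9380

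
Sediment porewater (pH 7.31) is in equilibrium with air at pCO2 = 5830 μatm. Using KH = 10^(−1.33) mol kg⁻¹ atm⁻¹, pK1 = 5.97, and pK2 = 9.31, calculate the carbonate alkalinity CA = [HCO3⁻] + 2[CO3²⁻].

CA = 6.09 mmol/kg

[CO2*] = KH · pCO2 = 10^(−1.33) × 5830×10^-6 = 2.727×10^-4 mol/kg
α₀ = 1/(1 + K1/[H⁺] + K1K2/[H⁺]²) = 1/(1 + 10^+1.34 + 10^-0.66) = 0.04330
DIC = [CO2*]/α₀ = 2.727×10^-4 / 0.04330 = 6.298 mmol/kg
CA = (α₁ + 2α₂)·DIC = (0.9472 + 2×0.009472) × 6.298 = 6.09 mmol/kg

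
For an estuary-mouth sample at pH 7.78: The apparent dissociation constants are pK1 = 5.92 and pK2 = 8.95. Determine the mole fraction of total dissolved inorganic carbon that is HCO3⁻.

α₁ = 1 / (1 + [H⁺]/K1 + K2/[H⁺]) = 1 / (1 + 10^-1.86 + 10^-1.17)
   = 1 / (1 + 0.013804 + 0.067608) = 1/1.0814 = 0.9247

α₁ = 0.925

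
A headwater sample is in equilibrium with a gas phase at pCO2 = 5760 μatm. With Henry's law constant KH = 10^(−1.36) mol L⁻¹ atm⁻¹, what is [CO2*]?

[CO2*] = 251 μmol/L

KH = 10^(−1.36) = 4.365×10^-2 mol L⁻¹ atm⁻¹
[CO2*] = KH · pCO2 = 4.365×10^-2 × 5760×10^-6 atm = 2.51×10^-4 mol/L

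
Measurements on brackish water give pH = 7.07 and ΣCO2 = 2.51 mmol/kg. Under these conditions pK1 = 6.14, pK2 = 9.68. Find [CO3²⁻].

[CO3²⁻] = 5.50 μmol/kg

α₂ = 1 / (1 + [H⁺]/K2 + [H⁺]²/(K1K2)) = 1 / (1 + 10^+2.61 + 10^+1.68)
   = 1 / (1 + 407.38 + 47.863) = 1/456.24 = 0.002192
[CO3²⁻] = α₂ × DIC = 0.002192 × 2.51 = 0.00550 mmol/kg = 5.50 μmol/kg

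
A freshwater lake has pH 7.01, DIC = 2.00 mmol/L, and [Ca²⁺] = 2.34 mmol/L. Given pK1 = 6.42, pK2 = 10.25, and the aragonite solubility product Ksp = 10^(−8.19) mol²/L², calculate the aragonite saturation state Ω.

Ω = 0.332

α₂ = 1 / (1 + [H⁺]/K2 + [H⁺]²/(K1K2)) = 1 / (1 + 10^+3.24 + 10^+2.65)
   = 1 / (1 + 1737.8 + 446.68) = 1/2185.5 = 0.0004576
[CO3²⁻] = α₂ × DIC = 0.0004576 × 2.00 = 0.0009151 mmol/L = 0.9151 μmol/L
Ksp = 10^(−8.19) = 6.457×10^-9
Ω = [Ca²⁺][CO3²⁻]/Ksp = (2.34×10^-3)(9.151×10^-7) / 6.457×10^-9 = 0.332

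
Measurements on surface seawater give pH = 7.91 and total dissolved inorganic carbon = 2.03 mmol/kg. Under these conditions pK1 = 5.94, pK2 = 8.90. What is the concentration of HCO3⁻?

[HCO3⁻] = 1.82 mmol/kg

α₁ = 1 / (1 + [H⁺]/K1 + K2/[H⁺]) = 1 / (1 + 10^-1.97 + 10^-0.99)
   = 1 / (1 + 0.010715 + 0.10233) = 1/1.1130 = 0.8984
[HCO3⁻] = α₁ × DIC = 0.8984 × 2.03 = 1.82 mmol/kg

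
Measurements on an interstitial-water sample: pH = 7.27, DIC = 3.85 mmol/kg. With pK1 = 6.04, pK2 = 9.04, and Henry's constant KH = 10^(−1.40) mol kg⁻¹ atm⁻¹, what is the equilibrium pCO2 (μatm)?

α₀ = 1 / (1 + K1/[H⁺] + K1K2/[H⁺]²) = 1 / (1 + 10^+1.23 + 10^-0.54)
   = 1 / (1 + 16.982 + 0.28840) = 1/18.271 = 0.05473
[CO2*] = α₀ × DIC = 0.05473 × 3.85 = 0.2107 mmol/kg
pCO2 = [CO2*]/KH = 2.107×10^-4 / 3.981×10^-2 = 5290 μatm

pCO2 = 5290 μatm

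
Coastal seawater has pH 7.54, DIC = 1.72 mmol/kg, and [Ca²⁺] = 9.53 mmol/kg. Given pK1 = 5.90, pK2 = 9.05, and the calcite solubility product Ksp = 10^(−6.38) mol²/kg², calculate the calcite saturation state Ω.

α₂ = 1 / (1 + [H⁺]/K2 + [H⁺]²/(K1K2)) = 1 / (1 + 10^+1.51 + 10^-0.13)
   = 1 / (1 + 32.359 + 0.74131) = 1/34.101 = 0.02932
[CO3²⁻] = α₂ × DIC = 0.02932 × 1.72 = 0.05044 mmol/kg
Ksp = 10^(−6.38) = 4.169×10^-7
Ω = [Ca²⁺][CO3²⁻]/Ksp = (9.53×10^-3)(5.044×10^-5) / 4.169×10^-7 = 1.15

Ω = 1.15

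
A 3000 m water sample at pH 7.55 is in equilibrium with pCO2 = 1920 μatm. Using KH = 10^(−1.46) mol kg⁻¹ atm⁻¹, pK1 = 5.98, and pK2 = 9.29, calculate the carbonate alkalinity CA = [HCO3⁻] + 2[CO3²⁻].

CA = 2.56 mmol/kg

[CO2*] = KH · pCO2 = 10^(−1.46) × 1920×10^-6 = 6.657×10^-5 mol/kg
α₀ = 1/(1 + K1/[H⁺] + K1K2/[H⁺]²) = 1/(1 + 10^+1.57 + 10^-0.17) = 0.02575
DIC = [CO2*]/α₀ = 6.657×10^-5 / 0.02575 = 2.585 mmol/kg
CA = (α₁ + 2α₂)·DIC = (0.9568 + 2×0.01741) × 2.585 = 2.56 mmol/kg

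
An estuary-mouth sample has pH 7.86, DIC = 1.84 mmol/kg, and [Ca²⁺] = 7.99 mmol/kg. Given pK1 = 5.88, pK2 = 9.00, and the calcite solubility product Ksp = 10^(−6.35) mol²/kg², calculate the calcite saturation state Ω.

Ω = 2.20

α₂ = 1 / (1 + [H⁺]/K2 + [H⁺]²/(K1K2)) = 1 / (1 + 10^+1.14 + 10^-0.84)
   = 1 / (1 + 13.804 + 0.14454) = 1/14.948 = 0.06690
[CO3²⁻] = α₂ × DIC = 0.06690 × 1.84 = 0.1231 mmol/kg
Ksp = 10^(−6.35) = 4.467×10^-7
Ω = [Ca²⁺][CO3²⁻]/Ksp = (7.99×10^-3)(1.231×10^-4) / 4.467×10^-7 = 2.20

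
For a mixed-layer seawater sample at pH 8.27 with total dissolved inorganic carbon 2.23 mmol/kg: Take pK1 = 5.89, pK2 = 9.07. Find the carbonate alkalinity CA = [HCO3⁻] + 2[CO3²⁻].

CA = 2.53 mmol/kg

CA = [HCO3⁻] + 2[CO3²⁻] = (α₁ + 2α₂)·DIC
At pH 8.27: [H⁺]/K1 = 10^-2.38 = 0.0041687, K2/[H⁺] = 10^-0.80 = 0.15849
α₁ = 1/(1 + 0.0041687 + 0.15849) = 1/1.1627 = 0.8601; α₂ = α₁·K2/[H⁺] = 0.1363
α₁ + 2α₂ = 1.1327
CA = 1.1327 × 2.23 = 2.53 mmol/kg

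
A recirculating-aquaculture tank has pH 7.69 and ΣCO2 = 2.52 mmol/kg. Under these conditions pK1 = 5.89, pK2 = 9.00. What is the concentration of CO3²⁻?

[CO3²⁻] = 0.116 mmol/kg

α₂ = 1 / (1 + [H⁺]/K2 + [H⁺]²/(K1K2)) = 1 / (1 + 10^+1.31 + 10^-0.49)
   = 1 / (1 + 20.417 + 0.32359) = 1/21.741 = 0.04600
[CO3²⁻] = α₂ × DIC = 0.04600 × 2.52 = 0.116 mmol/kg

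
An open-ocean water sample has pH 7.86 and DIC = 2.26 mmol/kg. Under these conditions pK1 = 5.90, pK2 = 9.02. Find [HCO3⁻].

[HCO3⁻] = 2.09 mmol/kg

α₁ = 1 / (1 + [H⁺]/K1 + K2/[H⁺]) = 1 / (1 + 10^-1.96 + 10^-1.16)
   = 1 / (1 + 0.010965 + 0.069183) = 1/1.0801 = 0.9258
[HCO3⁻] = α₁ × DIC = 0.9258 × 2.26 = 2.09 mmol/kg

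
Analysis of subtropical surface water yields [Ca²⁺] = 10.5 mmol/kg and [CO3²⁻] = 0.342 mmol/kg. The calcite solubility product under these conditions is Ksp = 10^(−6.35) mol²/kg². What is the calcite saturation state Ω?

Ksp = 10^(−6.35) = 4.467×10^-7
Ω = [Ca²⁺][CO3²⁻]/Ksp = (10.5×10^-3)(0.342×10^-3) / 4.467×10^-7 = 8.04

Ω = 8.04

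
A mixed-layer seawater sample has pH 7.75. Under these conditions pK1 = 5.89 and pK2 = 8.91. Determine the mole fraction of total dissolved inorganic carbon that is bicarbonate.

α₁ = 1 / (1 + [H⁺]/K1 + K2/[H⁺]) = 1 / (1 + 10^-1.86 + 10^-1.16)
   = 1 / (1 + 0.013804 + 0.069183) = 1/1.0830 = 0.9234

α₁ = 0.923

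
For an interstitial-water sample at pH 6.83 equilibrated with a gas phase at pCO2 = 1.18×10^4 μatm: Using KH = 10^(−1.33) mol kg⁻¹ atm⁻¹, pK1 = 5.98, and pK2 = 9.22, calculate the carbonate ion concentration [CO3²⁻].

[CO3²⁻] = 15.9 μmol/kg

[CO2*] = KH · pCO2 = 10^(−1.33) × 1.18×10^4×10^-6 = 5.519×10^-4 mol/kg
α₀ = 1/(1 + K1/[H⁺] + K1K2/[H⁺]²) = 1/(1 + 10^+0.85 + 10^-1.54) = 0.1233
DIC = [CO2*]/α₀ = 5.519×10^-4 / 0.1233 = 4.475 mmol/kg
[CO3²⁻] = α₂·DIC; α₂ = 0.003557, so [CO3²⁻] = 0.003557 × 4.475 = 0.0159 mmol/kg = 15.9 μmol/kg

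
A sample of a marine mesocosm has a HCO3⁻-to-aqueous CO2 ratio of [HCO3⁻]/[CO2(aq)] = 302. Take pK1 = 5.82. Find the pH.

From K1 = [H⁺][HCO3⁻]/[CO2(aq)]:  pH = pK1 + log₁₀([HCO3⁻]/[CO2(aq)])
log₁₀(302) = +2.480
pH = 5.82 + (+2.480) = 8.30

pH = 8.30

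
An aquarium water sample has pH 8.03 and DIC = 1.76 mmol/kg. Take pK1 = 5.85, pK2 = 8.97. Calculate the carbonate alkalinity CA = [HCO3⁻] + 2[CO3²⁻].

CA = 1.93 mmol/kg

CA = [HCO3⁻] + 2[CO3²⁻] = (α₁ + 2α₂)·DIC
At pH 8.03: [H⁺]/K1 = 10^-2.18 = 0.0066069, K2/[H⁺] = 10^-0.94 = 0.11482
α₁ = 1/(1 + 0.0066069 + 0.11482) = 1/1.1214 = 0.8917; α₂ = α₁·K2/[H⁺] = 0.1024
α₁ + 2α₂ = 1.0965
CA = 1.0965 × 1.76 = 1.93 mmol/kg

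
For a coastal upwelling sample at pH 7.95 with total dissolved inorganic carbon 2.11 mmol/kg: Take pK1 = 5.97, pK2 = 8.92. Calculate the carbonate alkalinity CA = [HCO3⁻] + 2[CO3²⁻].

CA = [HCO3⁻] + 2[CO3²⁻] = (α₁ + 2α₂)·DIC
At pH 7.95: [H⁺]/K1 = 10^-1.98 = 0.010471, K2/[H⁺] = 10^-0.97 = 0.10715
α₁ = 1/(1 + 0.010471 + 0.10715) = 1/1.1176 = 0.8948; α₂ = α₁·K2/[H⁺] = 0.09587
α₁ + 2α₂ = 1.0865
CA = 1.0865 × 2.11 = 2.29 mmol/kg

CA = 2.29 mmol/kg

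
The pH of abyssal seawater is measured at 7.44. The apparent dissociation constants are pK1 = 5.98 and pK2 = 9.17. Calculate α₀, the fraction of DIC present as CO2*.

α₀ = 1 / (1 + K1/[H⁺] + K1K2/[H⁺]²) = 1 / (1 + 10^+1.46 + 10^-0.27)
   = 1 / (1 + 28.840 + 0.53703) = 1/30.377 = 0.03292

α₀ = 0.0329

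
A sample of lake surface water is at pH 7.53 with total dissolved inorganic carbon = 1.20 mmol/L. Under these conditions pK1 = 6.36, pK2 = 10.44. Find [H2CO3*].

α₀ = 1 / (1 + K1/[H⁺] + K1K2/[H⁺]²) = 1 / (1 + 10^+1.17 + 10^-1.74)
   = 1 / (1 + 14.791 + 0.018197) = 1/15.809 = 0.06325
[CO2*] = α₀ × DIC = 0.06325 × 1.20 = 0.0759 mmol/L

[CO2*] = 0.0759 mmol/L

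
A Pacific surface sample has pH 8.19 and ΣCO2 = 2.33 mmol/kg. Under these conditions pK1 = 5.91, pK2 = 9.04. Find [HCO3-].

[HCO3⁻] = 2.03 mmol/kg

α₁ = 1 / (1 + [H⁺]/K1 + K2/[H⁺]) = 1 / (1 + 10^-2.28 + 10^-0.85)
   = 1 / (1 + 0.0052481 + 0.14125) = 1/1.1465 = 0.8722
[HCO3⁻] = α₁ × DIC = 0.8722 × 2.33 = 2.03 mmol/kg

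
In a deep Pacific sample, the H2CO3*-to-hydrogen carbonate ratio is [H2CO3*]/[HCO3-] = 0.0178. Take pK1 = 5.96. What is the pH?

pH = 7.71

From K1 = [H⁺][HCO3-]/[H2CO3*]:  pH = pK1 − log₁₀([H2CO3*]/[HCO3-])
log₁₀(0.0178) = -1.750
pH = 5.96 − (-1.750) = 7.71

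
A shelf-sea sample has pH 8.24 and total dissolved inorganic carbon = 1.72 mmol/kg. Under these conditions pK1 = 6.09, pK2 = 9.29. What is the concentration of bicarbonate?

α₁ = 1 / (1 + [H⁺]/K1 + K2/[H⁺]) = 1 / (1 + 10^-2.15 + 10^-1.05)
   = 1 / (1 + 0.0070795 + 0.089125) = 1/1.0962 = 0.9122
[HCO3⁻] = α₁ × DIC = 0.9122 × 1.72 = 1.57 mmol/kg

[HCO3⁻] = 1.57 mmol/kg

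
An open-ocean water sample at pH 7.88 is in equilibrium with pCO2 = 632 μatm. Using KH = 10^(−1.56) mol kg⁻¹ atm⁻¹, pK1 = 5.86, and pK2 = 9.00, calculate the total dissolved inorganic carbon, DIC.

[CO2*] = KH · pCO2 = 10^(−1.56) × 632×10^-6 = 1.741×10^-5 mol/kg
α₀ = 1/(1 + K1/[H⁺] + K1K2/[H⁺]²) = 1/(1 + 10^+2.02 + 10^+0.90) = 0.008798
DIC = [CO2*]/α₀ = 1.741×10^-5 / 0.008798 = 1.98 mmol/kg

DIC = 1.98 mmol/kg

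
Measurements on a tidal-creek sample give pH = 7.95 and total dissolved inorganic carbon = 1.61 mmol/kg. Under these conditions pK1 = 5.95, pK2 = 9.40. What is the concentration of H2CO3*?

[CO2*] = 15.4 μmol/kg

α₀ = 1 / (1 + K1/[H⁺] + K1K2/[H⁺]²) = 1 / (1 + 10^+2.00 + 10^+0.55)
   = 1 / (1 + 100.00 + 3.5481) = 1/104.55 = 0.009565
[CO2*] = α₀ × DIC = 0.009565 × 1.61 = 0.0154 mmol/kg = 15.4 μmol/kg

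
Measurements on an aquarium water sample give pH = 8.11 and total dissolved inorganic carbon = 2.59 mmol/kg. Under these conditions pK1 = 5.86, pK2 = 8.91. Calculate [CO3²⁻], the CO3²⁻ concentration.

[CO3²⁻] = 0.353 mmol/kg

α₂ = 1 / (1 + [H⁺]/K2 + [H⁺]²/(K1K2)) = 1 / (1 + 10^+0.80 + 10^-1.45)
   = 1 / (1 + 6.3096 + 0.035481) = 1/7.3451 = 0.1361
[CO3²⁻] = α₂ × DIC = 0.1361 × 2.59 = 0.353 mmol/kg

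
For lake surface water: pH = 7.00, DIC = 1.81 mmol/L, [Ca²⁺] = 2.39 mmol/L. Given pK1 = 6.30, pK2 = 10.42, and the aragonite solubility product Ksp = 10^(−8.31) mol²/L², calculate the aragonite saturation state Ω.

α₂ = 1 / (1 + [H⁺]/K2 + [H⁺]²/(K1K2)) = 1 / (1 + 10^+3.42 + 10^+2.72)
   = 1 / (1 + 2630.3 + 524.81) = 1/3156.1 = 0.0003168
[CO3²⁻] = α₂ × DIC = 0.0003168 × 1.81 = 0.0005735 mmol/L = 0.5735 μmol/L
Ksp = 10^(−8.31) = 4.898×10^-9
Ω = [Ca²⁺][CO3²⁻]/Ksp = (2.39×10^-3)(5.735×10^-7) / 4.898×10^-9 = 0.280

Ω = 0.280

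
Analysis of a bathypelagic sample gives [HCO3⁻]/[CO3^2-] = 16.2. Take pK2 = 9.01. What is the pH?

From K2 = [H⁺][CO3^2-]/[HCO3⁻]:  pH = pK2 − log₁₀([HCO3⁻]/[CO3^2-])
log₁₀(16.2) = +1.210
pH = 9.01 − (+1.210) = 7.80

pH = 7.80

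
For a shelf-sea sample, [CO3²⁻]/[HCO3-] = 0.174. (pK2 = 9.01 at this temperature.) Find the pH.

From K2 = [H⁺][CO3²⁻]/[HCO3-]:  pH = pK2 + log₁₀([CO3²⁻]/[HCO3-])
log₁₀(0.174) = -0.759
pH = 9.01 + (-0.759) = 8.25

pH = 8.25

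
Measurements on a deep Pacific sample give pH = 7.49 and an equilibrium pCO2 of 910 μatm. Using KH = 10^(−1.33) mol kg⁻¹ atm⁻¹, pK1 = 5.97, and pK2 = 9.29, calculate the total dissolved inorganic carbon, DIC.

[CO2*] = KH · pCO2 = 10^(−1.33) × 910×10^-6 = 4.256×10^-5 mol/kg
α₀ = 1/(1 + K1/[H⁺] + K1K2/[H⁺]²) = 1/(1 + 10^+1.52 + 10^-0.28) = 0.02887
DIC = [CO2*]/α₀ = 4.256×10^-5 / 0.02887 = 1.47 mmol/kg

DIC = 1.47 mmol/kg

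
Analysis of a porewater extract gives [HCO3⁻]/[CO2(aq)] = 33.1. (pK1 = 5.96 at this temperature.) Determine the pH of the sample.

pH = 7.48

From K1 = [H⁺][HCO3⁻]/[CO2(aq)]:  pH = pK1 + log₁₀([HCO3⁻]/[CO2(aq)])
log₁₀(33.1) = +1.520
pH = 5.96 + (+1.520) = 7.48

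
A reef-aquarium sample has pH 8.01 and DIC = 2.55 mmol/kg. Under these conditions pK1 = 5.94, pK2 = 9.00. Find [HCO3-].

α₁ = 1 / (1 + [H⁺]/K1 + K2/[H⁺]) = 1 / (1 + 10^-2.07 + 10^-0.99)
   = 1 / (1 + 0.0085114 + 0.10233) = 1/1.1108 = 0.9002
[HCO3⁻] = α₁ × DIC = 0.9002 × 2.55 = 2.30 mmol/kg

[HCO3⁻] = 2.30 mmol/kg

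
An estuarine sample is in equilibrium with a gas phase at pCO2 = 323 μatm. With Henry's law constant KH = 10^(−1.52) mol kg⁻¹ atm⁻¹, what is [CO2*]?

KH = 10^(−1.52) = 3.020×10^-2 mol kg⁻¹ atm⁻¹
[CO2*] = KH · pCO2 = 3.020×10^-2 × 323×10^-6 atm = 9.75×10^-6 mol/kg

[CO2*] = 9.75 μmol/kg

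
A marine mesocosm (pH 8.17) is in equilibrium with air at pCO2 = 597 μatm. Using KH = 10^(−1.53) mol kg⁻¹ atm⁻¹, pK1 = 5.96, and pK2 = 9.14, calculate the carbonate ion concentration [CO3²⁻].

[CO2*] = KH · pCO2 = 10^(−1.53) × 597×10^-6 = 1.762×10^-5 mol/kg
α₀ = 1/(1 + K1/[H⁺] + K1K2/[H⁺]²) = 1/(1 + 10^+2.21 + 10^+1.24) = 0.005538
DIC = [CO2*]/α₀ = 1.762×10^-5 / 0.005538 = 3.181 mmol/kg
[CO3²⁻] = α₂·DIC; α₂ = 0.09625, so [CO3²⁻] = 0.09625 × 3.181 = 0.306 mmol/kg

[CO3²⁻] = 0.306 mmol/kg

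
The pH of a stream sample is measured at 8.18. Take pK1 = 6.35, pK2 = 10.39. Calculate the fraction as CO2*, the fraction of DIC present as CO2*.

α₀ = 1 / (1 + K1/[H⁺] + K1K2/[H⁺]²) = 1 / (1 + 10^+1.83 + 10^-0.38)
   = 1 / (1 + 67.608 + 0.41687) = 1/69.025 = 0.01449

α₀ = 0.0145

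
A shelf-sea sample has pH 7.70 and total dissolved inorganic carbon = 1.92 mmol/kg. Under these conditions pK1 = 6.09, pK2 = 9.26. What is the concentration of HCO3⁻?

[HCO3⁻] = 1.82 mmol/kg

α₁ = 1 / (1 + [H⁺]/K1 + K2/[H⁺]) = 1 / (1 + 10^-1.61 + 10^-1.56)
   = 1 / (1 + 0.024547 + 0.027542) = 1/1.0521 = 0.9505
[HCO3⁻] = α₁ × DIC = 0.9505 × 1.92 = 1.82 mmol/kg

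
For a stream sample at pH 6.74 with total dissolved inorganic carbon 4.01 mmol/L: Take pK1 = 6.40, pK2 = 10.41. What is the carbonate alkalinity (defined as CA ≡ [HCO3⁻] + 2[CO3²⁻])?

CA = [HCO3⁻] + 2[CO3²⁻] = (α₁ + 2α₂)·DIC
At pH 6.74: [H⁺]/K1 = 10^-0.34 = 0.45709, K2/[H⁺] = 10^-3.67 = 0.00021380
α₁ = 1/(1 + 0.45709 + 0.00021380) = 1/1.4573 = 0.6862; α₂ = α₁·K2/[H⁺] = 0.0001467
α₁ + 2α₂ = 0.6865
CA = 0.6865 × 4.01 = 2.75 mmol/L

CA = 2.75 mmol/L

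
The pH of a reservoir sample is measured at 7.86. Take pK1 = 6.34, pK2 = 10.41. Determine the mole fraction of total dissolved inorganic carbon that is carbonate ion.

α₂ = 1 / (1 + [H⁺]/K2 + [H⁺]²/(K1K2)) = 1 / (1 + 10^+2.55 + 10^+1.03)
   = 1 / (1 + 354.81 + 10.715) = 1/366.53 = 0.002728

α₂ = 0.00273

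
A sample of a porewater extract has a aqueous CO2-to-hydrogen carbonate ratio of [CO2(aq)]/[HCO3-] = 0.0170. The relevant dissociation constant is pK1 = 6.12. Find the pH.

From K1 = [H⁺][HCO3-]/[CO2(aq)]:  pH = pK1 − log₁₀([CO2(aq)]/[HCO3-])
log₁₀(0.0170) = -1.770
pH = 6.12 − (-1.770) = 7.89

pH = 7.89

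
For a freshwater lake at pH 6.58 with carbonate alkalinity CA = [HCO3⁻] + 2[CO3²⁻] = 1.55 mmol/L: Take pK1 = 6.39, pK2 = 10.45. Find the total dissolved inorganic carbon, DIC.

CA = [HCO3⁻] + 2[CO3²⁻] = (α₁ + 2α₂)·DIC
At pH 6.58: [H⁺]/K1 = 10^-0.19 = 0.64565, K2/[H⁺] = 10^-3.87 = 0.00013490
α₁ = 1/(1 + 0.64565 + 0.00013490) = 1/1.6458 = 0.6076; α₂ = α₁·K2/[H⁺] = 8.196×10^-5
α₁ + 2α₂ = 0.6078
DIC = CA / (α₁ + 2α₂) = 1.55 / 0.6078 = 2.55 mmol/L

DIC = 2.55 mmol/L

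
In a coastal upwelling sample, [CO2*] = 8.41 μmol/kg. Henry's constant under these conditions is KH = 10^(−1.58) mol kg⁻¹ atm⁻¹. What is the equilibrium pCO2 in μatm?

pCO2 = 320 μatm

KH = 10^(−1.58) = 2.630×10^-2 mol kg⁻¹ atm⁻¹
pCO2 = [CO2*]/KH = 8.41×10^-6 / 2.630×10^-2 = 3.20×10^-4 atm = 320 μatm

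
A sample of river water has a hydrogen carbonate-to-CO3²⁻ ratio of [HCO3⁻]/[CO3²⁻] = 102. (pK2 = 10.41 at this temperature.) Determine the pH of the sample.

From K2 = [H⁺][CO3²⁻]/[HCO3⁻]:  pH = pK2 − log₁₀([HCO3⁻]/[CO3²⁻])
log₁₀(102) = +2.009
pH = 10.41 − (+2.009) = 8.40

pH = 8.40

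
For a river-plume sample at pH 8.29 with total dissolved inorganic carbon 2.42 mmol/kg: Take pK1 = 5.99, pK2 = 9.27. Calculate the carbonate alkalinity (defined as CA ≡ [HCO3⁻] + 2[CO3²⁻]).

CA = 2.64 mmol/kg

CA = [HCO3⁻] + 2[CO3²⁻] = (α₁ + 2α₂)·DIC
At pH 8.29: [H⁺]/K1 = 10^-2.30 = 0.0050119, K2/[H⁺] = 10^-0.98 = 0.10471
α₁ = 1/(1 + 0.0050119 + 0.10471) = 1/1.1097 = 0.9011; α₂ = α₁·K2/[H⁺] = 0.09436
α₁ + 2α₂ = 1.0898
CA = 1.0898 × 2.42 = 2.64 mmol/kg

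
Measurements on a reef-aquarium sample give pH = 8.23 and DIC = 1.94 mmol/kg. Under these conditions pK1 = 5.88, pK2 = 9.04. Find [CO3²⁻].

[CO3²⁻] = 0.259 mmol/kg

α₂ = 1 / (1 + [H⁺]/K2 + [H⁺]²/(K1K2)) = 1 / (1 + 10^+0.81 + 10^-1.54)
   = 1 / (1 + 6.4565 + 0.028840) = 1/7.4854 = 0.1336
[CO3²⁻] = α₂ × DIC = 0.1336 × 1.94 = 0.259 mmol/kg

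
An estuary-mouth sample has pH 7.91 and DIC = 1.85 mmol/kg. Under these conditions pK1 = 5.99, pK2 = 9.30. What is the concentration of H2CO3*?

[CO2*] = 0.0211 mmol/kg

α₀ = 1 / (1 + K1/[H⁺] + K1K2/[H⁺]²) = 1 / (1 + 10^+1.92 + 10^+0.53)
   = 1 / (1 + 83.176 + 3.3884) = 1/87.565 = 0.01142
[CO2*] = α₀ × DIC = 0.01142 × 1.85 = 0.0211 mmol/kg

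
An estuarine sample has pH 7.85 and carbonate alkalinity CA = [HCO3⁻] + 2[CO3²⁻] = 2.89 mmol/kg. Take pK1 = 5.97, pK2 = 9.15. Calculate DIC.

DIC = 2.79 mmol/kg

CA = [HCO3⁻] + 2[CO3²⁻] = (α₁ + 2α₂)·DIC
At pH 7.85: [H⁺]/K1 = 10^-1.88 = 0.013183, K2/[H⁺] = 10^-1.30 = 0.050119
α₁ = 1/(1 + 0.013183 + 0.050119) = 1/1.0633 = 0.9405; α₂ = α₁·K2/[H⁺] = 0.04714
α₁ + 2α₂ = 1.0347
DIC = CA / (α₁ + 2α₂) = 2.89 / 1.0347 = 2.79 mmol/kg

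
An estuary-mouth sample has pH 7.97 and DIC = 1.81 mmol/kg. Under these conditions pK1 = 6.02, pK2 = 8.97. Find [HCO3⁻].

[HCO3⁻] = 1.63 mmol/kg

α₁ = 1 / (1 + [H⁺]/K1 + K2/[H⁺]) = 1 / (1 + 10^-1.95 + 10^-1.00)
   = 1 / (1 + 0.011220 + 0.10000) = 1/1.1112 = 0.8999
[HCO3⁻] = α₁ × DIC = 0.8999 × 1.81 = 1.63 mmol/kg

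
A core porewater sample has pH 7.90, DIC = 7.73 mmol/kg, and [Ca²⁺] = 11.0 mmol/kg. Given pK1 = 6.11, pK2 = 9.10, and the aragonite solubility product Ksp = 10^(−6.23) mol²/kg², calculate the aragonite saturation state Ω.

α₂ = 1 / (1 + [H⁺]/K2 + [H⁺]²/(K1K2)) = 1 / (1 + 10^+1.20 + 10^-0.59)
   = 1 / (1 + 15.849 + 0.25704) = 1/17.106 = 0.05846
[CO3²⁻] = α₂ × DIC = 0.05846 × 7.73 = 0.4519 mmol/kg
Ksp = 10^(−6.23) = 5.888×10^-7
Ω = [Ca²⁺][CO3²⁻]/Ksp = (11.0×10^-3)(4.519×10^-4) / 5.888×10^-7 = 8.44

Ω = 8.44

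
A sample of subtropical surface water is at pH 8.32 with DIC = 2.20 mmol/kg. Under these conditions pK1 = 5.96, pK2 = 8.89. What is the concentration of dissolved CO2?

α₀ = 1 / (1 + K1/[H⁺] + K1K2/[H⁺]²) = 1 / (1 + 10^+2.36 + 10^+1.79)
   = 1 / (1 + 229.09 + 61.660) = 1/291.75 = 0.003428
[CO2*] = α₀ × DIC = 0.003428 × 2.20 = 0.00754 mmol/kg = 7.54 μmol/kg

[CO2*] = 7.54 μmol/kg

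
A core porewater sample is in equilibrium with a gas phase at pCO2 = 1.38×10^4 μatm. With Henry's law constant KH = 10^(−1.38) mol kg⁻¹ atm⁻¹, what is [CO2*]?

KH = 10^(−1.38) = 4.169×10^-2 mol kg⁻¹ atm⁻¹
[CO2*] = KH · pCO2 = 4.169×10^-2 × 1.38×10^4×10^-6 atm = 5.75×10^-4 mol/kg

[CO2*] = 575 μmol/kg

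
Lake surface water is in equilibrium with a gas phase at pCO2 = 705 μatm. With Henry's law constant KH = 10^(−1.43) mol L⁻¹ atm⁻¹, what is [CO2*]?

KH = 10^(−1.43) = 3.715×10^-2 mol L⁻¹ atm⁻¹
[CO2*] = KH · pCO2 = 3.715×10^-2 × 705×10^-6 atm = 2.62×10^-5 mol/L

[CO2*] = 26.2 μmol/L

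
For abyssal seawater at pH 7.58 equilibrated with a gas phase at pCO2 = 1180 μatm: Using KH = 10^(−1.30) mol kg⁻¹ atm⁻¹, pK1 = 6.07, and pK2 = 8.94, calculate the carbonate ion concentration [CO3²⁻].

[CO2*] = KH · pCO2 = 10^(−1.30) × 1180×10^-6 = 5.914×10^-5 mol/kg
α₀ = 1/(1 + K1/[H⁺] + K1K2/[H⁺]²) = 1/(1 + 10^+1.51 + 10^+0.15) = 0.02876
DIC = [CO2*]/α₀ = 5.914×10^-5 / 0.02876 = 2.056 mmol/kg
[CO3²⁻] = α₂·DIC; α₂ = 0.04062, so [CO3²⁻] = 0.04062 × 2.056 = 0.0835 mmol/kg

[CO3²⁻] = 0.0835 mmol/kg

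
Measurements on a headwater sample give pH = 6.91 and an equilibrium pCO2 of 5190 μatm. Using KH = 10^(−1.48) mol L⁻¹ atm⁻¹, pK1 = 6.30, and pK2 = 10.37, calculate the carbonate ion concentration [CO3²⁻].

[CO2*] = KH · pCO2 = 10^(−1.48) × 5190×10^-6 = 1.719×10^-4 mol/L
α₀ = 1/(1 + K1/[H⁺] + K1K2/[H⁺]²) = 1/(1 + 10^+0.61 + 10^-2.85) = 0.1970
DIC = [CO2*]/α₀ = 1.719×10^-4 / 0.1970 = 0.8722 mmol/L
[CO3²⁻] = α₂·DIC; α₂ = 0.0002783, so [CO3²⁻] = 0.0002783 × 0.8722 = 0.000243 mmol/L = 0.243 μmol/L

[CO3²⁻] = 0.243 μmol/L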